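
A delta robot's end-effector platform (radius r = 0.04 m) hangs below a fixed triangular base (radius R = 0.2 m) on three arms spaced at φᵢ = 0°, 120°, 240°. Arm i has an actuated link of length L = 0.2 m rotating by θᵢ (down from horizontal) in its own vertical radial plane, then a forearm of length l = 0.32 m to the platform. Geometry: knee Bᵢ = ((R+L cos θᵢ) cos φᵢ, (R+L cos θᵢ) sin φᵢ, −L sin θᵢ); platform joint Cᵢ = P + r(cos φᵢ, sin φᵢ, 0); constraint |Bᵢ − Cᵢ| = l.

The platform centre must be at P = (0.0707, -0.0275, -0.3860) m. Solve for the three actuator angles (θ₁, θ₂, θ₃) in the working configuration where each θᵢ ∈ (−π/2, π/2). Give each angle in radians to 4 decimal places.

θ₁ = 0.8727, θ₂ = 1.3967, θ₃ = 1.2219

rotate P by −φ1: (0.0707, -0.0275, -0.3860)
  e−x'=0.0893;  (l²−L²−(e−x')²−y'²−z²)/2L = -0.2383
  √(A²+B²)=0.3962;  θ1 = -1.3434+2.2162 ≈ 0.8727
arm 2 (φ=120.0°): x'=-0.0592, y'=-0.0475
  A=0.2192, B=-0.3860, C=(l²−L²−A²−y'²−z²)/(2L)=-0.3422
  √(A²+B²)=0.4439;  θ2 = -1.0544+2.4511 ≈ 1.3967
arm 3 (φ=240.0°): x'=-0.0115, y'=0.0750
  A=0.1715, B=-0.3860, C=(l²−L²−A²−y'²−z²)/(2L)=-0.3041
  √(A²+B²)=0.4224;  θ3 = -1.1526+2.3745 ≈ 1.2219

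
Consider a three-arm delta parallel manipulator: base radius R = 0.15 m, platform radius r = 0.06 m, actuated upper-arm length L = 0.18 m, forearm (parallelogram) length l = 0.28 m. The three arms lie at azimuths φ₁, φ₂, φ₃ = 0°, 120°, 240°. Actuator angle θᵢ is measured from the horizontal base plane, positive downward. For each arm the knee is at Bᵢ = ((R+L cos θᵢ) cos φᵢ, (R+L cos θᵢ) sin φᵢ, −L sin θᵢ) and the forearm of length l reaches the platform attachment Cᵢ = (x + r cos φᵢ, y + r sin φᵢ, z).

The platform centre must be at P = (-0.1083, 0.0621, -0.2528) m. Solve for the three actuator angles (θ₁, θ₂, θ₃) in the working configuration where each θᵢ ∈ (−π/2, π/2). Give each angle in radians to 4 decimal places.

arm 1 (φ=0.0°): x'=-0.1083, y'=0.0621
  e−x'=0.1983;  (l²−L²−(e−x')²−y'²−z²)/2L = -0.1697
  θ1 = atan2(B,A) + arccos(C/0.3213) = 1.2216
φ2=120.0° → target in arm frame (0.1079, 0.0627)
  A=-0.0179, B=-0.2528, C=(l²−L²−A²−y'²−z²)/(2L)=-0.0616
  √(A²+B²)=0.2534;  θ2 = -1.6416+1.8162 ≈ 0.1746
φ3=240.0° → target in arm frame (0.0004, -0.1248)
  A=0.0896, B=-0.2528, C=(l²−L²−A²−y'²−z²)/(2L)=-0.1154
  √(A²+B²)=0.2682;  θ3 = -1.2301+2.0154 ≈ 0.7853

θ₁ = 1.2216, θ₂ = 0.1746, θ₃ = 0.7853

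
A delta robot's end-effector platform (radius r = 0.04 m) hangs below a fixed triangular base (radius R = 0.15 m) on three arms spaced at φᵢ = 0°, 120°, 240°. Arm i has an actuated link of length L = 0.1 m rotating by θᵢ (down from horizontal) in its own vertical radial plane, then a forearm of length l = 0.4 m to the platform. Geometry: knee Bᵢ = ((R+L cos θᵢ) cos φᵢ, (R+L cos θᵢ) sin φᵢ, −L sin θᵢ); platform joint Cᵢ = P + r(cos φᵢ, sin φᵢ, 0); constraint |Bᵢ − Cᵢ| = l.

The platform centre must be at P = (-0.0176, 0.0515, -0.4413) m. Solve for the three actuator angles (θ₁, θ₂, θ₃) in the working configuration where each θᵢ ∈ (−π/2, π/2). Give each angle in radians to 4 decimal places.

arm 1 (φ=0.0°): x'=-0.0176, y'=0.0515
  A=0.1276, B=-0.4413, C=(l²−L²−A²−y'²−z²)/(2L)=-0.3184
  γ=atan2(-0.4413,0.1276)=-1.2893;  ψ=arccos(-0.6931)=2.3366;  θ1=γ+ψ≈1.0473
rotate P by −φ2: (0.0534, -0.0105, -0.4413)
  A cos θ + B sin θ = C:  0.0566·cos θ + -0.4413·sin θ = -0.2403
  θ2 = atan2(B,A) + arccos(C/0.4449) = 0.6981
φ3=240.0° → target in arm frame (-0.0358, -0.0410)
  A=0.1458, B=-0.4413, C=(l²−L²−A²−y'²−z²)/(2L)=-0.3384
  γ=atan2(-0.4413,0.1458)=-1.2517;  ψ=arccos(-0.7282)=2.3864;  θ3=γ+ψ≈1.1347

θ₁ = 1.0473, θ₂ = 0.6981, θ₃ = 1.1347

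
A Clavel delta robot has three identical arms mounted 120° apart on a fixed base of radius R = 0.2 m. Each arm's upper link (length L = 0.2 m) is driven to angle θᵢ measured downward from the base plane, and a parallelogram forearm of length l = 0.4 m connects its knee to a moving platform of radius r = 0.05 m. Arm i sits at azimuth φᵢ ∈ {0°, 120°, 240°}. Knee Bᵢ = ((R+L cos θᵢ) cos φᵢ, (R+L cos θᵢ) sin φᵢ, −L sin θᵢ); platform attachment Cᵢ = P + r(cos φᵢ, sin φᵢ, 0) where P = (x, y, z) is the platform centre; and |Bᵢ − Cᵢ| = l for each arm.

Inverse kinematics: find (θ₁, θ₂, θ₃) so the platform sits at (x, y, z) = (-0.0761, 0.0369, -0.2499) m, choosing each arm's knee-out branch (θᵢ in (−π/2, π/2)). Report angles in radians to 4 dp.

φ1=0.0° → target in arm frame (-0.0761, 0.0369)
  A=0.2261, B=-0.2499, C=(l²−L²−A²−y'²−z²)/(2L)=0.0127
  θ1 = atan2(B,A) + arccos(C/0.3370) = 0.6978
φ2=120.0° → target in arm frame (0.0700, 0.0475)
  A=0.0800, B=-0.2499, C=(l²−L²−A²−y'²−z²)/(2L)=0.1222
  γ=atan2(-0.2499,0.0800)=-1.2610;  ψ=arccos(0.4659)=1.0861;  θ2=γ+ψ≈-0.1749
φ3=240.0° → target in arm frame (0.0061, -0.0844)
  e−x'=0.1439;  (l²−L²−(e−x')²−y'²−z²)/2L = 0.0743
  √(A²+B²)=0.2884;  θ3 = -1.0483+1.3102 ≈ 0.2618

θ₁ = 0.6978, θ₂ = -0.1749, θ₃ = 0.2618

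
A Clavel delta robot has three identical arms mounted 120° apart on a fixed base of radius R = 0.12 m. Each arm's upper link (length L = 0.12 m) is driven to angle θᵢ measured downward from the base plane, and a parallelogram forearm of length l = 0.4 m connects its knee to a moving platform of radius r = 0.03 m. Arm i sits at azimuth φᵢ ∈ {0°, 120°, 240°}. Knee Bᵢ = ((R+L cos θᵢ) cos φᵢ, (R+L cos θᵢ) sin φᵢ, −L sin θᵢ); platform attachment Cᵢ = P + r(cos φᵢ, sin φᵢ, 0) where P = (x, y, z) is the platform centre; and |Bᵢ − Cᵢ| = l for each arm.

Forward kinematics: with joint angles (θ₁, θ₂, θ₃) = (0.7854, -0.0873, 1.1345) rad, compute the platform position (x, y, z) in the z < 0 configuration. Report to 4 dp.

arm 1 at φ=0.0°: e+L cos θ1 = 0.1749;  S1 = (0.1749, 0.0000, -0.0849)
φ2=120.0°: virtual centre (-0.1048, 0.1815, 0.0105), radius l
φ3=240.0°: virtual centre (-0.0704, -0.1219, -0.1088), radius l
eliminate P² terms by subtracting sphere 1 from 2 and 3
plane₁₂: -0.5592x+0.3629y+0.1906z = 0.0062
det = 0.3143;  x = 0.0023+0.0926z,  y = 0.0207+-0.3825z
into |P−S₁|² = l²: 1.1549z² + 0.1219z + -0.1226 = 0;  Δ = 0.5812;  z = -0.3828 or 0.2773 → z<0 root = -0.3828
x = -0.0332, y = 0.1671

(-0.0332, 0.1671, -0.3828)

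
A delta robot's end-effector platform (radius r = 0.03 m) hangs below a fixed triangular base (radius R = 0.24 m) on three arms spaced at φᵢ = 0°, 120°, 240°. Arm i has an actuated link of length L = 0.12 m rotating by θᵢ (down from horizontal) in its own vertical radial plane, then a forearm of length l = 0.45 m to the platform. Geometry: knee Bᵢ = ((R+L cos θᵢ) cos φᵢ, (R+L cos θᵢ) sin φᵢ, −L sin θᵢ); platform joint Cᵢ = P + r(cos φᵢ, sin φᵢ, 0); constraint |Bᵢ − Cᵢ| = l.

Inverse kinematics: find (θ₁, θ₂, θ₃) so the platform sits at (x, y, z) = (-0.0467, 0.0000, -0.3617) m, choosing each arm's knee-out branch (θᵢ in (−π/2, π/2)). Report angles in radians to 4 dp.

θ₁ = 0.6983, θ₂ = 0.2618, θ₃ = 0.2618

arm 1 (φ=0.0°): x'=-0.0467, y'=0.0000
  A cos θ + B sin θ = C:  0.2567·cos θ + -0.3617·sin θ = -0.0359
  θ1 = atan2(B,A) + arccos(C/0.4435) = 0.6983
rotate P by −φ2: (0.0233, 0.0404, -0.3617)
  A cos θ + B sin θ = C:  0.1867·cos θ + -0.3617·sin θ = 0.0867
  γ=atan2(-0.3617,0.1867)=-1.0944;  ψ=arccos(0.2129)=1.3562;  θ2=γ+ψ≈0.2618
arm 3 (φ=240.0°): x'=0.0234, y'=-0.0404
  A cos θ + B sin θ = C:  0.1866·cos θ + -0.3617·sin θ = 0.0867
  √(A²+B²)=0.4070;  θ3 = -1.0944+1.3562 ≈ 0.2618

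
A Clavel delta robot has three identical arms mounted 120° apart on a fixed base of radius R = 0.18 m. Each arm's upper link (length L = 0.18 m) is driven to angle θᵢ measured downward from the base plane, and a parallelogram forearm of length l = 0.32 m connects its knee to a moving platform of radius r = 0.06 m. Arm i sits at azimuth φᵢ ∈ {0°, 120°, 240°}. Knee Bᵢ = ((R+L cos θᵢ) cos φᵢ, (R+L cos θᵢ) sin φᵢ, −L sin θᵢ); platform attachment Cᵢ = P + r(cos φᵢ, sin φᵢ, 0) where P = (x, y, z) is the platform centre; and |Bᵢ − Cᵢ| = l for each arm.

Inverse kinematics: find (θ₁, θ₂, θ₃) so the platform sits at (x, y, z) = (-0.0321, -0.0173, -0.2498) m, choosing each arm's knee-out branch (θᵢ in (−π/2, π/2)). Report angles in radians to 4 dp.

arm 1 (φ=0.0°): x'=-0.0321, y'=-0.0173
  A cos θ + B sin θ = C:  0.1521·cos θ + -0.2498·sin θ = -0.0440
  √(A²+B²)=0.2925;  θ1 = -1.0239+1.7218 ≈ 0.6979
rotate P by −φ2: (0.0011, 0.0364, -0.2498)
  A cos θ + B sin θ = C:  0.1189·cos θ + -0.2498·sin θ = -0.0219
  γ=atan2(-0.2498,0.1189)=-1.1264;  ψ=arccos(-0.0791)=1.6499;  θ2=γ+ψ≈0.5235
φ3=240.0° → target in arm frame (0.0310, -0.0191)
  A cos θ + B sin θ = C:  0.0890·cos θ + -0.2498·sin θ = -0.0019
  √(A²+B²)=0.2652;  θ3 = -1.2286+1.5779 ≈ 0.3493

θ₁ = 0.6979, θ₂ = 0.5235, θ₃ = 0.3493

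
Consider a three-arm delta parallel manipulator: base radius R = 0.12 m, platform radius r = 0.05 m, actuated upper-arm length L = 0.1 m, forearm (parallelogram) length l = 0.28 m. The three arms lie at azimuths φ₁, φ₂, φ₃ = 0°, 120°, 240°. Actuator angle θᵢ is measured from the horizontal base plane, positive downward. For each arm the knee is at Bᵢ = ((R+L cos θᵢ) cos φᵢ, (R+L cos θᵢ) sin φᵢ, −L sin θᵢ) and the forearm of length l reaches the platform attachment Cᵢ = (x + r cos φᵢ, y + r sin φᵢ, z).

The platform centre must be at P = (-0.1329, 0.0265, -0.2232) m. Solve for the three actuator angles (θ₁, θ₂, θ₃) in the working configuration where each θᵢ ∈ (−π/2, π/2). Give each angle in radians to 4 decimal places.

θ₁ = 1.1341, θ₂ = -0.2624, θ₃ = 0.0869

φ1=0.0° → target in arm frame (-0.1329, 0.0265)
  A cos θ + B sin θ = C:  0.2029·cos θ + -0.2232·sin θ = -0.1164
  θ1 = atan2(B,A) + arccos(C/0.3016) = 1.1341
rotate P by −φ2: (0.0894, 0.1018, -0.2232)
  e−x'=-0.0194;  (l²−L²−(e−x')²−y'²−z²)/2L = 0.0392
  √(A²+B²)=0.2240;  θ2 = -1.6575+1.3951 ≈ -0.2624
arm 3 (φ=240.0°): x'=0.0435, y'=-0.1283
  e−x'=0.0265;  (l²−L²−(e−x')²−y'²−z²)/2L = 0.0070
  √(A²+B²)=0.2248;  θ3 = -1.4526+1.5395 ≈ 0.0869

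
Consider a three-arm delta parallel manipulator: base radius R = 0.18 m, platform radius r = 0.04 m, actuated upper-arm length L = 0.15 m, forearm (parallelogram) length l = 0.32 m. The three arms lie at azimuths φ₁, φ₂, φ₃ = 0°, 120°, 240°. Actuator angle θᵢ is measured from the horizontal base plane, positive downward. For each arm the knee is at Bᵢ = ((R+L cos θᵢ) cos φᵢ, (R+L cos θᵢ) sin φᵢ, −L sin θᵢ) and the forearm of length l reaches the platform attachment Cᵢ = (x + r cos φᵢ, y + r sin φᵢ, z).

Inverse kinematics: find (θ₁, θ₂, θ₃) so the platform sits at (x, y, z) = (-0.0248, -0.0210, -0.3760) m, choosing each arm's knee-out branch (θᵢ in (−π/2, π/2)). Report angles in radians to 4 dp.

φ1=0.0° → target in arm frame (-0.0248, -0.0210)
  A=0.1648, B=-0.3760, C=(l²−L²−A²−y'²−z²)/(2L)=-0.2969
  √(A²+B²)=0.4105;  θ1 = -1.1577+2.3793 ≈ 1.2216
rotate P by −φ2: (-0.0058, 0.0320, -0.3760)
  e−x'=0.1458;  (l²−L²−(e−x')²−y'²−z²)/2L = -0.2792
  √(A²+B²)=0.4033;  θ2 = -1.2009+2.3354 ≈ 1.1345
arm 3 (φ=240.0°): x'=0.0306, y'=-0.0110
  e−x'=0.1094;  (l²−L²−(e−x')²−y'²−z²)/2L = -0.2452
  √(A²+B²)=0.3916;  θ3 = -1.2876+2.2475 ≈ 0.9599

θ₁ = 1.2216, θ₂ = 1.1345, θ₃ = 0.9599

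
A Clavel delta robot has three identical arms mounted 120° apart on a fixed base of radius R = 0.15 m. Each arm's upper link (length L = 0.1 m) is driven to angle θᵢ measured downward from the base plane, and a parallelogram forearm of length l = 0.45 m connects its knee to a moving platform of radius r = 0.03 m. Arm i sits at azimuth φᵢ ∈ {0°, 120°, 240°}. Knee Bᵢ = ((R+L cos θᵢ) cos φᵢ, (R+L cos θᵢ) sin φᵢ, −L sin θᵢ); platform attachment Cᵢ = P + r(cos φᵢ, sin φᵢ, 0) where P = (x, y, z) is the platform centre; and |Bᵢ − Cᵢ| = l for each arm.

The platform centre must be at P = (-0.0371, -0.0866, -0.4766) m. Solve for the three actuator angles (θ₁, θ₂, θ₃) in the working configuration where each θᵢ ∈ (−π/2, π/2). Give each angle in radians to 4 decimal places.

θ₁ = 1.0470, θ₂ = 1.1344, θ₃ = 0.4361

arm 1 (φ=0.0°): x'=-0.0371, y'=-0.0866
  e−x'=0.1571;  (l²−L²−(e−x')²−y'²−z²)/2L = -0.3341
  θ1 = atan2(B,A) + arccos(C/0.5018) = 1.0470
rotate P by −φ2: (-0.0564, 0.0754, -0.4766)
  A cos θ + B sin θ = C:  0.1764·cos θ + -0.4766·sin θ = -0.3574
  γ=atan2(-0.4766,0.1764)=-1.2162;  ψ=arccos(-0.7032)=2.3506;  θ2=γ+ψ≈1.1344
rotate P by −φ3: (0.0935, 0.0112, -0.4766)
  A cos θ + B sin θ = C:  0.0265·cos θ + -0.4766·sin θ = -0.1774
  √(A²+B²)=0.4773;  θ3 = -1.5154+1.9515 ≈ 0.4361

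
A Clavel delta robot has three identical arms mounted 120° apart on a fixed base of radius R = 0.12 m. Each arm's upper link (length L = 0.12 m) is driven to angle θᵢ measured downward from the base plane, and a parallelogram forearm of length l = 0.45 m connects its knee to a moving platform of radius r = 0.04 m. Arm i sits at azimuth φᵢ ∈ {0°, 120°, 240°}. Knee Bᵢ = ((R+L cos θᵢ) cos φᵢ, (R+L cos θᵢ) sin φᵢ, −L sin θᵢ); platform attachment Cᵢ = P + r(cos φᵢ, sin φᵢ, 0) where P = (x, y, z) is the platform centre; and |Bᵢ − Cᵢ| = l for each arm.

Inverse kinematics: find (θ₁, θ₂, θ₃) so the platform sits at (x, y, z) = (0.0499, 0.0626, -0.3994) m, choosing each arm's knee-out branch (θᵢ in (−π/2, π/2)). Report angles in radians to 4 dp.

θ₁ = -0.1745, θ₂ = -0.0869, θ₃ = 0.3491

arm 1 (φ=0.0°): x'=0.0499, y'=0.0626
  A=0.0301, B=-0.3994, C=(l²−L²−A²−y'²−z²)/(2L)=0.0990
  √(A²+B²)=0.4005;  θ1 = -1.4956+1.3211 ≈ -0.1745
rotate P by −φ2: (0.0293, -0.0745, -0.3994)
  e−x'=0.0507;  (l²−L²−(e−x')²−y'²−z²)/2L = 0.0852
  θ2 = atan2(B,A) + arccos(C/0.4026) = -0.0869
rotate P by −φ3: (-0.0792, 0.0119, -0.3994)
  e−x'=0.1592;  (l²−L²−(e−x')²−y'²−z²)/2L = 0.0129
  θ3 = atan2(B,A) + arccos(C/0.4299) = 0.3491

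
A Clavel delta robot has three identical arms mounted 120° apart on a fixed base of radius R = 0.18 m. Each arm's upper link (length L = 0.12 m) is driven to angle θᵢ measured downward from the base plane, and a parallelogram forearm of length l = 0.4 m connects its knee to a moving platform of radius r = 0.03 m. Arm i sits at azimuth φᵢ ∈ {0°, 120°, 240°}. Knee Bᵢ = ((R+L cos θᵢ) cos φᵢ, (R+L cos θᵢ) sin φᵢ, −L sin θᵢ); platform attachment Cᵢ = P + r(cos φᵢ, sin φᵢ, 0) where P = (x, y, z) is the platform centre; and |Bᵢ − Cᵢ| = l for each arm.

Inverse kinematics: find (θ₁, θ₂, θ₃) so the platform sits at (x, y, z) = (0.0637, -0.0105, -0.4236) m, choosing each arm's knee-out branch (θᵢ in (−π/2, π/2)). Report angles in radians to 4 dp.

θ₁ = 0.6114, θ₂ = 1.1347, θ₃ = 1.0474

rotate P by −φ1: (0.0637, -0.0105, -0.4236)
  A cos θ + B sin θ = C:  0.0863·cos θ + -0.4236·sin θ = -0.1725
  √(A²+B²)=0.4323;  θ1 = -1.3698+1.9812 ≈ 0.6114
φ2=120.0° → target in arm frame (-0.0409, -0.0499)
  A cos θ + B sin θ = C:  0.1909·cos θ + -0.4236·sin θ = -0.3033
  θ2 = atan2(B,A) + arccos(C/0.4646) = 1.1347
rotate P by −φ3: (-0.0228, 0.0604, -0.4236)
  e−x'=0.1728;  (l²−L²−(e−x')²−y'²−z²)/2L = -0.2805
  θ3 = atan2(B,A) + arccos(C/0.4575) = 1.0474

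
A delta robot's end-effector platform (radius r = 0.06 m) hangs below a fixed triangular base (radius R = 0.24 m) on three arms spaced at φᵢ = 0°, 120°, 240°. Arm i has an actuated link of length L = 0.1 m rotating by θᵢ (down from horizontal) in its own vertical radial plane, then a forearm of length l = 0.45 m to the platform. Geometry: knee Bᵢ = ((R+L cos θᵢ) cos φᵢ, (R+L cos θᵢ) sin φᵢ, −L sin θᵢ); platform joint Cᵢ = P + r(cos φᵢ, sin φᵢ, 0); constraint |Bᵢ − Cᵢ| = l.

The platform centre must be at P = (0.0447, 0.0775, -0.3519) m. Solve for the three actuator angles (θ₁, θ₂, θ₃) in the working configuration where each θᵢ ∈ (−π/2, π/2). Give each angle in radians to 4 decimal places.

θ₁ = -0.2618, θ₂ = -0.2624, θ₃ = 0.6980

rotate P by −φ1: (0.0447, 0.0775, -0.3519)
  A=0.1353, B=-0.3519, C=(l²−L²−A²−y'²−z²)/(2L)=0.2218
  γ=atan2(-0.3519,0.1353)=-1.2037;  ψ=arccos(0.5882)=0.9419;  θ1=γ+ψ≈-0.2618
arm 2 (φ=120.0°): x'=0.0448, y'=-0.0775
  A cos θ + B sin θ = C:  0.1352·cos θ + -0.3519·sin θ = 0.2219
  √(A²+B²)=0.3770;  θ2 = -1.2039+0.9415 ≈ -0.2624
φ3=240.0° → target in arm frame (-0.0895, 0.0000)
  e−x'=0.2695;  (l²−L²−(e−x')²−y'²−z²)/2L = -0.0197
  √(A²+B²)=0.4432;  θ3 = -0.9173+1.6153 ≈ 0.6980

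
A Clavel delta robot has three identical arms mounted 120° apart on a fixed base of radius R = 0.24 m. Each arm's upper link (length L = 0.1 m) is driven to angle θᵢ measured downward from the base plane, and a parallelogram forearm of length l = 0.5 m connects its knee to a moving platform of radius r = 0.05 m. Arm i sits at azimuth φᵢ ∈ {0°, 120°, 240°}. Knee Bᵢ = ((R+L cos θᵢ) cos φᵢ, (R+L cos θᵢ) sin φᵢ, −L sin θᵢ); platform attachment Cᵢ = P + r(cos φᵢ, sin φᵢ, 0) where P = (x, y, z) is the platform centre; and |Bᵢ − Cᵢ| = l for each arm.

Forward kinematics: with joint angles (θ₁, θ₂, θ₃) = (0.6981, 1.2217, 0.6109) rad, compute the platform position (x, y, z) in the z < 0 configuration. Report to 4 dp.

(0.0270, -0.0651, -0.4983)

φ1=0.0°: virtual centre (0.2666, 0.0000, -0.0643), radius l
arm 2 at φ=120.0°: ρ2 = 0.2242;  centre 2 = (-0.1121, 0.1942, -0.0940)
centre 3 = (0.2719·cos240.0°, 0.2719·sin240.0°, -0.0574) = (-0.1360, -0.2355, -0.0574)
eliminate P² terms by subtracting sphere 1 from 2 and 3
linear system: -0.7574x+0.3883y = -0.0161−-0.0594z; -0.8051x+-0.4710y = 0.0020−0.0138z
Cramer: x(z) = 0.0102-0.0338z;  y(z) = -0.0217+0.0871z
into |P−centre ₁|² = l²: 1.0087z² + 0.1421z + -0.1796 = 0;  Δ = 0.7450;  z = -0.4983 or 0.3574 → z<0 root = -0.4983
x = 0.0270, y = -0.0651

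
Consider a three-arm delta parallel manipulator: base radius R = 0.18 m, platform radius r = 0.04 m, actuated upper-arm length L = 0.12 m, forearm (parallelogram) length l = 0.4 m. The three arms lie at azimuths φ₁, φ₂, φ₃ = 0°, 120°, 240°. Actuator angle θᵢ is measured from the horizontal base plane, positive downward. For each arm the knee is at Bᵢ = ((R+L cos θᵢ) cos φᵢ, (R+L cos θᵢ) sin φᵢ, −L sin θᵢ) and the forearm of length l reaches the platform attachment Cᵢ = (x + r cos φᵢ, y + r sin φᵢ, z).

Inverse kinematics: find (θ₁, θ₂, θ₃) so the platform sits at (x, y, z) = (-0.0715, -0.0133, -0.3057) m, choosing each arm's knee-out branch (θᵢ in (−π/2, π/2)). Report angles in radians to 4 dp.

rotate P by −φ1: (-0.0715, -0.0133, -0.3057)
  A cos θ + B sin θ = C:  0.2115·cos θ + -0.3057·sin θ = 0.0302
  θ1 = atan2(B,A) + arccos(C/0.3717) = 0.5240
φ2=120.0° → target in arm frame (0.0242, 0.0686)
  A=0.1158, B=-0.3057, C=(l²−L²−A²−y'²−z²)/(2L)=0.1418
  γ=atan2(-0.3057,0.1158)=-1.2088;  ψ=arccos(0.4339)=1.1219;  θ2=γ+ψ≈-0.0868
φ3=240.0° → target in arm frame (0.0473, -0.0553)
  A=0.0927, B=-0.3057, C=(l²−L²−A²−y'²−z²)/(2L)=0.1687
  γ=atan2(-0.3057,0.0927)=-1.2763;  ψ=arccos(0.5282)=1.0144;  θ3=γ+ψ≈-0.2619

θ₁ = 0.5240, θ₂ = -0.0868, θ₃ = -0.2619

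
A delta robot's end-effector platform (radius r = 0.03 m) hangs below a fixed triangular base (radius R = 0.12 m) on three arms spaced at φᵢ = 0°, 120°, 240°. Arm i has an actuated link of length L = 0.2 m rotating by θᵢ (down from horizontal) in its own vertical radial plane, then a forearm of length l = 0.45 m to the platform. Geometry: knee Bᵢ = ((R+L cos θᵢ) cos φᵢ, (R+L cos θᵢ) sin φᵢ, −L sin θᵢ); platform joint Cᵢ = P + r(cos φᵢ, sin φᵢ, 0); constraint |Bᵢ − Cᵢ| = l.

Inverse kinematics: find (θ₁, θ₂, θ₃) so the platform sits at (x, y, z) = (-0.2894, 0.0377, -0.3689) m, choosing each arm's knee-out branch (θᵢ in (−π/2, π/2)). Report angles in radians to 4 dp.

θ₁ = 1.3962, θ₂ = 0.0000, θ₃ = 0.2617

arm 1 (φ=0.0°): x'=-0.2894, y'=0.0377
  A cos θ + B sin θ = C:  0.3794·cos θ + -0.3689·sin θ = -0.2974
  γ=atan2(-0.3689,0.3794)=-0.7714;  ψ=arccos(-0.5620)=2.1676;  θ1=γ+ψ≈1.3962
φ2=120.0° → target in arm frame (0.1773, 0.2318)
  A=-0.0873, B=-0.3689, C=(l²−L²−A²−y'²−z²)/(2L)=-0.0873
  γ=atan2(-0.3689,-0.0873)=-1.8033;  ψ=arccos(-0.2304)=1.8033;  θ2=γ+ψ≈0.0000
arm 3 (φ=240.0°): x'=0.1121, y'=-0.2695
  A=-0.0221, B=-0.3689, C=(l²−L²−A²−y'²−z²)/(2L)=-0.1167
  γ=atan2(-0.3689,-0.0221)=-1.6305;  ψ=arccos(-0.3159)=1.8922;  θ3=γ+ψ≈0.2617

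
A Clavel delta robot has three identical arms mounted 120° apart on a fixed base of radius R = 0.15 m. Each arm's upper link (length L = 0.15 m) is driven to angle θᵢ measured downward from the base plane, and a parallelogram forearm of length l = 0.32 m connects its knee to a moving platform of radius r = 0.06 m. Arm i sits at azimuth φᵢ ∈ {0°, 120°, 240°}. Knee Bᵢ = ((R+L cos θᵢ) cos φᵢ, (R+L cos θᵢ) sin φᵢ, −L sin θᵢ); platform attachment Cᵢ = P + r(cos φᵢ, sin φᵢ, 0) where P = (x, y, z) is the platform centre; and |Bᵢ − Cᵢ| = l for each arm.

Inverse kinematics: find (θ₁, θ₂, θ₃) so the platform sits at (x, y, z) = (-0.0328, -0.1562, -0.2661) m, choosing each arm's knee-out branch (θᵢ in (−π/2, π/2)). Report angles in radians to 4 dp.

arm 1 (φ=0.0°): x'=-0.0328, y'=-0.1562
  A cos θ + B sin θ = C:  0.1228·cos θ + -0.2661·sin θ = -0.1013
  θ1 = atan2(B,A) + arccos(C/0.2931) = 0.7853
arm 2 (φ=120.0°): x'=-0.1189, y'=0.1065
  A cos θ + B sin θ = C:  0.2089·cos θ + -0.2661·sin θ = -0.1529
  √(A²+B²)=0.3383;  θ2 = -0.9053+2.0399 ≈ 1.1346
φ3=240.0° → target in arm frame (0.1517, 0.0497)
  e−x'=-0.0617;  (l²−L²−(e−x')²−y'²−z²)/2L = 0.0094
  θ3 = atan2(B,A) + arccos(C/0.2732) = -0.2621

θ₁ = 0.7853, θ₂ = 1.1346, θ₃ = -0.2621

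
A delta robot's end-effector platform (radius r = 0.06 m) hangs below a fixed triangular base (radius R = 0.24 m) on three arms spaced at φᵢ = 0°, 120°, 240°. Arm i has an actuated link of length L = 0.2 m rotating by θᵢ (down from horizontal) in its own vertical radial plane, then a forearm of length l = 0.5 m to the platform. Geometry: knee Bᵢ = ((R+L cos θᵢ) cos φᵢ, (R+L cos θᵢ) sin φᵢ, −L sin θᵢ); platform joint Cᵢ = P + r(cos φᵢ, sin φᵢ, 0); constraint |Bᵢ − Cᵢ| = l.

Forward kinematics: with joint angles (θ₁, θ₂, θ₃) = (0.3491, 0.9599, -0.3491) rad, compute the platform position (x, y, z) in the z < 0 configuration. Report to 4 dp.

(0.0083, -0.1731, -0.3696)

O1 = (0.3679·cos0.0°, 0.3679·sin0.0°, -0.0684) = (0.3679, 0.0000, -0.0684)
arm 2 at φ=120.0°: ρ2 = 0.2947;  O2 = (-0.1474, 0.2552, -0.1638)
O3 = (0.3679·cos240.0°, 0.3679·sin240.0°, 0.0684) = (-0.1840, -0.3186, 0.0684)
eliminate P² terms by subtracting sphere 1 from 2 and 3
plane₁₂: -1.0306x+0.5105y+-0.1908z = -0.0264
Cramer: x(z) = 0.0138+0.0148z;  y(z) = -0.0238+0.4037z
quadratic in z: (1.1632)z²+(0.1071)z+(-0.1193)=0, √Δ=0.7527 → z ∈ {-0.3696, 0.2775}; z = -0.3696 (taking z<0)
x = 0.0083, y = -0.1731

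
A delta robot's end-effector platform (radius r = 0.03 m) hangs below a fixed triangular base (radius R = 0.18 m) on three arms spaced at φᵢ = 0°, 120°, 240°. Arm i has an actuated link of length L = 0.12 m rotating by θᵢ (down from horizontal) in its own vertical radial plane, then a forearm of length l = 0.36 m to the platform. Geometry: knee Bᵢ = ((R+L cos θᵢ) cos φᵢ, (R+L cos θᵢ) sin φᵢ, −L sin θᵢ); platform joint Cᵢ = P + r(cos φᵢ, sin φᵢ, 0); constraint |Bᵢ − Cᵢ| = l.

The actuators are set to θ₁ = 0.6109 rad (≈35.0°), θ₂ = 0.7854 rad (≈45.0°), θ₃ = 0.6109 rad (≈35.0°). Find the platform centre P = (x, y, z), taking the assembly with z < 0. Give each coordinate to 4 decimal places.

arm 1 at φ=0.0°: e+L cos θ1 = 0.2483;  S1 = (0.2483, 0.0000, -0.0688)
arm 2 at φ=120.0°: e+L cos θ2 = 0.2349;  S2 = (-0.1174, 0.2034, -0.0849)
S3 = (0.2483·cos240.0°, 0.2483·sin240.0°, -0.0688) = (-0.1241, -0.2150, -0.0688)
eliminate P² terms by subtracting sphere 1 from 2 and 3
plane₁₂: -0.7314x+0.4068y+-0.0320z = -0.0040
Cramer: x(z) = 0.0028-0.0223z;  y(z) = -0.0049+0.0386z
into |P−S₁|² = l²: 1.0020z² + 0.1482z + -0.0646 = 0;  Δ = 0.2808;  z = -0.3384 or 0.1904 → z<0 root = -0.3384
x = 0.0104, y = -0.0179

(0.0104, -0.0179, -0.3384)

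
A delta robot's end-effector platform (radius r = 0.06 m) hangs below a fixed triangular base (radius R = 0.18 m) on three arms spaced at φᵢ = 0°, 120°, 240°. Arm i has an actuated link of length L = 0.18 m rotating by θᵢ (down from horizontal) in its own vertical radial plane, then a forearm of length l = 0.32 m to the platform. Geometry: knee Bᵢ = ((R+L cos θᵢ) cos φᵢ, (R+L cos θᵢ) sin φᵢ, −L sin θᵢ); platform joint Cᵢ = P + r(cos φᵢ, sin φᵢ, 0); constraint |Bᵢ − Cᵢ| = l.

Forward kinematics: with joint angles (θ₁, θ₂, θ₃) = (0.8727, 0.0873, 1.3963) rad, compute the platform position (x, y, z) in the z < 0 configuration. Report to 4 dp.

S1 = (0.2357·cos0.0°, 0.2357·sin0.0°, -0.1379) = (0.2357, 0.0000, -0.1379)
S2 = (0.2993·cos120.0°, 0.2993·sin120.0°, -0.0157) = (-0.1497, 0.2592, -0.0157)
φ3=240.0°: virtual centre (-0.0756, -0.1310, -0.1773), radius l
subtract pairs → two planes through P
[-0.7707 0.5184 0.2444]·P = 0.0153;  [-0.6226 -0.2620 -0.0787]·P = -0.0203
Cramer: x(z) = 0.0124+0.0442z;  y(z) = 0.0479-0.4057z
into |P−S₁|² = l²: 1.1665z² + 0.2172z + -0.0312 = 0;  Δ = 0.1929;  z = -0.2813 or 0.0952 → z<0 root = -0.2813
x = 0.0000, y = 0.1620

(0.0000, 0.1620, -0.2813)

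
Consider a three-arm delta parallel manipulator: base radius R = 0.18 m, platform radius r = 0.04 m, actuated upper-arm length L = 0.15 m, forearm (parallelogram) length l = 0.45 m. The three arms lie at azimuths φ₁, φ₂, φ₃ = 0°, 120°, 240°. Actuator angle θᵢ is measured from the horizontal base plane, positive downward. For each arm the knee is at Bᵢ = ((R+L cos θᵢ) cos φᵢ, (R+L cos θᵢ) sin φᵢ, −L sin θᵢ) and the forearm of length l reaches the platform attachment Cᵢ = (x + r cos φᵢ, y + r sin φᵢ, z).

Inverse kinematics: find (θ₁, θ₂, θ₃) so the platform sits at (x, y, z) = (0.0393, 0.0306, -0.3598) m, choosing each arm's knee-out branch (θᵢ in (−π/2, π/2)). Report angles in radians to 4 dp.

rotate P by −φ1: (0.0393, 0.0306, -0.3598)
  A cos θ + B sin θ = C:  0.1007·cos θ + -0.3598·sin θ = 0.1316
  θ1 = atan2(B,A) + arccos(C/0.3736) = -0.0869
rotate P by −φ2: (0.0069, -0.0493, -0.3598)
  A cos θ + B sin θ = C:  0.1331·cos θ + -0.3598·sin θ = 0.1013
  √(A²+B²)=0.3836;  θ2 = -1.2164+1.3037 ≈ 0.0873
rotate P by −φ3: (-0.0462, 0.0187, -0.3598)
  A cos θ + B sin θ = C:  0.1862·cos θ + -0.3598·sin θ = 0.0518
  √(A²+B²)=0.4051;  θ3 = -1.0933+1.4426 ≈ 0.3492

θ₁ = -0.0869, θ₂ = 0.0873, θ₃ = 0.3492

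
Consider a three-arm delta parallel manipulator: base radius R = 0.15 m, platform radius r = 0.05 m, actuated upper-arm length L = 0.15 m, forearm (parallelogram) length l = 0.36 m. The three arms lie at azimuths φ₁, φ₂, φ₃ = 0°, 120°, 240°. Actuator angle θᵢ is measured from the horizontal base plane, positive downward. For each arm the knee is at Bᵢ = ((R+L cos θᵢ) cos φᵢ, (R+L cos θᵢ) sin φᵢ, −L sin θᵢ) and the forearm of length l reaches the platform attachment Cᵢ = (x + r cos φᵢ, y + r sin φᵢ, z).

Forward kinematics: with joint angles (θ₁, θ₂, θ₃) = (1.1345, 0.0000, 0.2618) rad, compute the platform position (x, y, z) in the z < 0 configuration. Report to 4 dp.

arm 1 at φ=0.0°: (R−r)+L cos θ1 = 0.1634;  O1 = (0.1634, 0.0000, -0.1359)
arm 2 at φ=120.0°: (R−r)+L cos θ2 = 0.2500;  O2 = (-0.1250, 0.2165, 0.0000)
arm 3 at φ=240.0°: (R−r)+L cos θ3 = 0.2449;  O3 = (-0.1224, -0.2121, -0.0388)
subtract pairs → two planes through P
plane₁₂: -0.5768x+0.4330y+0.2719z = 0.0173
det = 0.4922;  x = -0.0293+0.4052z,  y = 0.0010+-0.0882z
into |P−O₁|² = l²: 1.1720z² + 0.1156z + -0.0740 = 0;  Δ = 0.3603;  z = -0.3054 or 0.2068 → z<0 root = -0.3054
x = -0.1530, y = 0.0279

(-0.1530, 0.0279, -0.3054)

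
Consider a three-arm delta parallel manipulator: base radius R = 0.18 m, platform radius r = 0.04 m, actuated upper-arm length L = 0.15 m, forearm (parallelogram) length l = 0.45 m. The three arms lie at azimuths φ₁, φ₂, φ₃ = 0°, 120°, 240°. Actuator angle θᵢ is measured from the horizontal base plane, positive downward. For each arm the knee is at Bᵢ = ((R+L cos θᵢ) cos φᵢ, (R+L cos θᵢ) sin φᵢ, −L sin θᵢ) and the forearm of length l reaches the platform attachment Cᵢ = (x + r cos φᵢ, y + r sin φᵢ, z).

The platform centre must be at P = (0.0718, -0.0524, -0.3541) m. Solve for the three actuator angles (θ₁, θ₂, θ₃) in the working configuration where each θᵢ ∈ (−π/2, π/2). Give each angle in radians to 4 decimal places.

θ₁ = -0.2614, θ₂ = 0.5238, θ₃ = 0.0871

rotate P by −φ1: (0.0718, -0.0524, -0.3541)
  A=0.0682, B=-0.3541, C=(l²−L²−A²−y'²−z²)/(2L)=0.1574
  θ1 = atan2(B,A) + arccos(C/0.3606) = -0.2614
rotate P by −φ2: (-0.0813, -0.0360, -0.3541)
  A cos θ + B sin θ = C:  0.2213·cos θ + -0.3541·sin θ = 0.0145
  θ2 = atan2(B,A) + arccos(C/0.4176) = 0.5238
arm 3 (φ=240.0°): x'=0.0095, y'=0.0884
  A cos θ + B sin θ = C:  0.1305·cos θ + -0.3541·sin θ = 0.0992
  γ=atan2(-0.3541,0.1305)=-1.2177;  ψ=arccos(0.2629)=1.3048;  θ3=γ+ψ≈0.0871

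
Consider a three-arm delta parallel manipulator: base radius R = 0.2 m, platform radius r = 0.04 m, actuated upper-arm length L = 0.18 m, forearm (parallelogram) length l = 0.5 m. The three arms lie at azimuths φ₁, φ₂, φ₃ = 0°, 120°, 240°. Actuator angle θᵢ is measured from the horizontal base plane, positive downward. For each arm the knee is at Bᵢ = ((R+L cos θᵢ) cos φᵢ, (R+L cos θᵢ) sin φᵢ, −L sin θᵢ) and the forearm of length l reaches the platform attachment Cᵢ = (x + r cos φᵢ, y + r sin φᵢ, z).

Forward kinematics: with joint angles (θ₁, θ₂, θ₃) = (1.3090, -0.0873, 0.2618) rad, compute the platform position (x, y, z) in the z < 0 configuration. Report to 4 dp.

φ1=0.0°: virtual centre (0.2066, 0.0000, -0.1739), radius l
arm 2 at φ=120.0°: (R−r)+L cos θ2 = 0.3393;  centre 2 = (-0.1697, 0.2939, 0.0157)
φ3=240.0°: virtual centre (-0.1669, -0.2891, -0.0466), radius l
eliminate P² terms by subtracting sphere 1 from 2 and 3
plane₁₂: -0.7525x+0.5877y+0.3791z = 0.0425
det = 0.8742;  x = -0.0555+0.4219z,  y = 0.0012+-0.1049z
sphere 1 gives Az²+Bz+C=0 with A=1.1890, B=0.1263, C=-0.1511;  B²−4AC=0.7346;  roots -0.4135, 0.3073;  negative root z = -0.4135
x = -0.2300, y = 0.0446

(-0.2300, 0.0446, -0.4135)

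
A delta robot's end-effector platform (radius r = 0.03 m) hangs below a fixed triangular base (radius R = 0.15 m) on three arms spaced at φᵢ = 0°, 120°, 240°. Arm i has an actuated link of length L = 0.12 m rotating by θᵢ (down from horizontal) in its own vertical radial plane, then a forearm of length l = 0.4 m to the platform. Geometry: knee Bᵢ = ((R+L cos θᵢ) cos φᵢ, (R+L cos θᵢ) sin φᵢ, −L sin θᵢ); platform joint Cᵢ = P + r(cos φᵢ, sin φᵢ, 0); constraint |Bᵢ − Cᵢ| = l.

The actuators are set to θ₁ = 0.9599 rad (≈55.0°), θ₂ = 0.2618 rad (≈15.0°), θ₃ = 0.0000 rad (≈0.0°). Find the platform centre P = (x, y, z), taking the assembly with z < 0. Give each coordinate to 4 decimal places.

S1 = (0.1888·cos0.0°, 0.1888·sin0.0°, -0.0983) = (0.1888, 0.0000, -0.0983)
φ2=120.0°: virtual centre (-0.1180, 0.2043, -0.0311), radius l
arm 3 at φ=240.0°: e+L cos θ3 = 0.2400;  S3 = (-0.1200, -0.2078, 0.0000)
eliminate P² terms by subtracting sphere 1 from 2 and 3
linear system: -0.6136x+0.4086y = 0.0113−0.1345z; -0.6177x+-0.4157y = 0.0123−0.1966z
det = 0.5074;  x = -0.0191+0.2685z,  y = -0.0011+0.0740z
quadratic in z: (1.0776)z²+(0.0848)z+(-0.1071)=0, √Δ=0.6846 → z ∈ {-0.3570, 0.2784}; z = -0.3570 (taking z<0)
x = -0.1150, y = -0.0275

(-0.1150, -0.0275, -0.3570)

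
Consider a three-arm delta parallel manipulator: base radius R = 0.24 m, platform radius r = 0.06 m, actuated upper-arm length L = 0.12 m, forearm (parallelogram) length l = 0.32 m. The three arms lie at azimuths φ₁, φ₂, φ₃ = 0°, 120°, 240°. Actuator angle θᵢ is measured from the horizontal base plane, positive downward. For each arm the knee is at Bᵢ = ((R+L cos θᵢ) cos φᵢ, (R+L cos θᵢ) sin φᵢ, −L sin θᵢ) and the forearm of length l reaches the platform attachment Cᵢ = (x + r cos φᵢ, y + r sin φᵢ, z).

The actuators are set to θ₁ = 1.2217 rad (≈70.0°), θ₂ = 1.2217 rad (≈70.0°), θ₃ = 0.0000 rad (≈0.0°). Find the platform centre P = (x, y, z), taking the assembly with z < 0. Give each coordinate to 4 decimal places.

arm 1 at φ=0.0°: (R−r)+L cos θ1 = 0.2210;  O1 = (0.2210, 0.0000, -0.1128)
φ2=120.0°: virtual centre (-0.1105, 0.1914, -0.1128), radius l
arm 3 at φ=240.0°: (R−r)+L cos θ3 = 0.3000;  O3 = (-0.1500, -0.2598, 0.0000)
|O₂|²−|O₁|² = 0.0000;  |O₃|²−|O₁|² = 0.0284
linear system: -0.6631x+0.3829y = 0.0000−0.0000z; -0.7421x+-0.5196y = 0.0284−0.2255z
det = 0.6287;  x = -0.0173+0.1373z,  y = -0.0300+0.2379z
into |P−O₁|² = l²: 1.0754z² + 0.1458z + -0.0320 = 0;  Δ = 0.1588;  z = -0.2530 or 0.1175 → z<0 root = -0.2530
x = -0.0521, y = -0.0902

(-0.0521, -0.0902, -0.2530)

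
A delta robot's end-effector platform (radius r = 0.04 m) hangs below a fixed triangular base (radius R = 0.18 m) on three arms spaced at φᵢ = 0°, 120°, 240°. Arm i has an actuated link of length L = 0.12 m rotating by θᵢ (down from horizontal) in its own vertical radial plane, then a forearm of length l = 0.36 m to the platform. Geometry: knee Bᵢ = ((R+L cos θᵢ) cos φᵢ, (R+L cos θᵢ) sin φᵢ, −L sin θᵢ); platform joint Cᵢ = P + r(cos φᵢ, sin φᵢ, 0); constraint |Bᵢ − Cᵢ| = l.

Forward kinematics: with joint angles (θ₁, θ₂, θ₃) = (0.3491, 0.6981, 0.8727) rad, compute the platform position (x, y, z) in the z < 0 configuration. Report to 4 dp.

arm 1 at φ=0.0°: ρ1 = 0.2528;  centre 1 = (0.2528, 0.0000, -0.0410)
φ2=120.0°: virtual centre (-0.1160, 0.2009, -0.0771), radius l
φ3=240.0°: virtual centre (-0.1086, -0.1880, -0.0919), radius l
|centre ₂|²−|centre ₁|² = -0.0058;  |centre ₃|²−|centre ₁|² = -0.0100
plane₁₂: -0.7375x+0.4017y+-0.0722z = -0.0058
Cramer: x(z) = 0.0109-0.1198z;  y(z) = 0.0055-0.0403z
sphere 1 gives Az²+Bz+C=0 with A=1.0160, B=0.1396, C=-0.0694;  B²−4AC=0.3015;  roots -0.3389, 0.2015;  negative root z = -0.3389
x = 0.0515, y = 0.0192

(0.0515, 0.0192, -0.3389)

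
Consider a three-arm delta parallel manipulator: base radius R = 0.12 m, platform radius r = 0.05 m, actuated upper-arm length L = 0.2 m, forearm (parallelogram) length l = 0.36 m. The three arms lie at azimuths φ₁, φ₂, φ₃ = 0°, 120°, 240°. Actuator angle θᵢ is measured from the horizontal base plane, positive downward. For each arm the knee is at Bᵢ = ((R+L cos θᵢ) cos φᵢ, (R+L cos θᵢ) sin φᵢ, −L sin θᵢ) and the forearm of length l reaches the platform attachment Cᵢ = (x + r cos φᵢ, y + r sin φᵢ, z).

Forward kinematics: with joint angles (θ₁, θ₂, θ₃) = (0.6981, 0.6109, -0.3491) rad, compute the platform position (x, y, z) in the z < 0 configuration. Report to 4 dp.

O1 = (0.2232·cos0.0°, 0.2232·sin0.0°, -0.1286) = (0.2232, 0.0000, -0.1286)
φ2=120.0°: virtual centre (-0.1169, 0.2025, -0.1147), radius l
arm 3 at φ=240.0°: ρ3 = 0.2579;  O3 = (-0.1290, -0.2234, 0.0684)
subtract pairs → two planes through P
plane₁₂: -0.6803x+0.4050y+0.0277z = 0.0015
det = 0.5892;  x = -0.0045+0.2918z,  y = -0.0038+0.4217z
sphere 1 gives Az²+Bz+C=0 with A=1.2630, B=0.1210, C=-0.0612;  B²−4AC=0.3239;  roots -0.2732, 0.1774;  negative root z = -0.2732
x = -0.0842, y = -0.1191

(-0.0842, -0.1191, -0.2732)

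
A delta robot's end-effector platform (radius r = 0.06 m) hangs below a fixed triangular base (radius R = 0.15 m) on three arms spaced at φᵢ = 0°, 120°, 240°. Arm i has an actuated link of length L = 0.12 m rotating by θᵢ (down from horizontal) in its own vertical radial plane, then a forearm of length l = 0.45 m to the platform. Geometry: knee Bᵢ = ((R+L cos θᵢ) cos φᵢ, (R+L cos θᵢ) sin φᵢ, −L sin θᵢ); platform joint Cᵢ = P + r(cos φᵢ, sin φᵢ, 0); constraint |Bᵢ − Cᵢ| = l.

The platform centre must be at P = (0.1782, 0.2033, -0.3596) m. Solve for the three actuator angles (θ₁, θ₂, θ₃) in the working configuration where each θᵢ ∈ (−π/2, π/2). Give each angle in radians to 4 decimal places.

φ1=0.0° → target in arm frame (0.1782, 0.2033)
  A=-0.0882, B=-0.3596, C=(l²−L²−A²−y'²−z²)/(2L)=0.0403
  √(A²+B²)=0.3703;  θ1 = -1.8113+1.4617 ≈ -0.3496
rotate P by −φ2: (0.0870, -0.2560, -0.3596)
  e−x'=0.0030;  (l²−L²−(e−x')²−y'²−z²)/2L = -0.0281
  √(A²+B²)=0.3596;  θ2 = -1.5624+1.6490 ≈ 0.0867
φ3=240.0° → target in arm frame (-0.2652, 0.0527)
  A=0.3552, B=-0.3596, C=(l²−L²−A²−y'²−z²)/(2L)=-0.2922
  θ3 = atan2(B,A) + arccos(C/0.5054) = 1.3956

θ₁ = -0.3496, θ₂ = 0.0867, θ₃ = 1.3956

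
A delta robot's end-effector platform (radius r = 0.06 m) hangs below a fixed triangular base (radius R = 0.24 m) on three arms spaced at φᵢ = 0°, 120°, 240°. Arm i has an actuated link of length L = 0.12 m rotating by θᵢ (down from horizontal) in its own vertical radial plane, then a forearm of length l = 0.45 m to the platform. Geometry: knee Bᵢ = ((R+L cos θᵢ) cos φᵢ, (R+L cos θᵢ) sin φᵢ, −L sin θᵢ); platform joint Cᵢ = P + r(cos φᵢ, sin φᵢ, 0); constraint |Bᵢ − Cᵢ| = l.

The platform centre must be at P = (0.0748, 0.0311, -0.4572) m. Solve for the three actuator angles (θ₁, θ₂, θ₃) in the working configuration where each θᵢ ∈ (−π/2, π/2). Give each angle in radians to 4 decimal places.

θ₁ = 0.5233, θ₂ = 0.9599, θ₃ = 1.2217

rotate P by −φ1: (0.0748, 0.0311, -0.4572)
  A cos θ + B sin θ = C:  0.1052·cos θ + -0.4572·sin θ = -0.1374
  γ=atan2(-0.4572,0.1052)=-1.3446;  ψ=arccos(-0.2928)=1.8679;  θ1=γ+ψ≈0.5233
arm 2 (φ=120.0°): x'=-0.0105, y'=-0.0803
  A cos θ + B sin θ = C:  0.1905·cos θ + -0.4572·sin θ = -0.2653
  √(A²+B²)=0.4953;  θ2 = -1.1761+2.1360 ≈ 0.9599
rotate P by −φ3: (-0.0643, 0.0492, -0.4572)
  A cos θ + B sin θ = C:  0.2443·cos θ + -0.4572·sin θ = -0.3461
  γ=atan2(-0.4572,0.2443)=-1.0800;  ψ=arccos(-0.6676)=2.3017;  θ3=γ+ψ≈1.2217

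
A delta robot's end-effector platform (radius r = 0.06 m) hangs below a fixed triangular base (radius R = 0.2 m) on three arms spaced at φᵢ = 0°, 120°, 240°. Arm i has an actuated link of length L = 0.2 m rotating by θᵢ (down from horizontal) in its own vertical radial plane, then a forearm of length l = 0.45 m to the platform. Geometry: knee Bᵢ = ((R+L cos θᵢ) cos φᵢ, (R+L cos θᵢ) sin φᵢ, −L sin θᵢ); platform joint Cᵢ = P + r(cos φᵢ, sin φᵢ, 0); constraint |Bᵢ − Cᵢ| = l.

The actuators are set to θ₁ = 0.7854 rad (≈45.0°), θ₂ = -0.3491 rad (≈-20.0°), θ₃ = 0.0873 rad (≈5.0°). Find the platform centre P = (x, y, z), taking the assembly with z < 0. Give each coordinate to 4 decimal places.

O1 = (0.2814·cos0.0°, 0.2814·sin0.0°, -0.1414) = (0.2814, 0.0000, -0.1414)
arm 2 at φ=120.0°: ρ2 = 0.3279;  O2 = (-0.1640, 0.2840, 0.0684)
arm 3 at φ=240.0°: ρ3 = 0.3392;  O3 = (-0.1696, -0.2938, -0.0174)
|O₂|²−|O₁|² = 0.0130;  |O₃|²−|O₁|² = 0.0162
linear system: -0.8908x+0.5680y = 0.0130−0.4197z; -0.9021x+-0.5876y = 0.0162−0.2480z
det = 1.0358;  x = -0.0163+0.3740z,  y = -0.0026+-0.1522z
into |P−O₁|² = l²: 1.1631z² + 0.0609z + -0.0939 = 0;  Δ = 0.4405;  z = -0.3115 or 0.2591 → z<0 root = -0.3115
x = -0.1328, y = 0.0448

(-0.1328, 0.0448, -0.3115)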